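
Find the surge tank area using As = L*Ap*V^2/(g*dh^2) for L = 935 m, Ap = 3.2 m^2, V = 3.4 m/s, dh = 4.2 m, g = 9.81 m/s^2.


As = 935 * 3.2 * 3.4^2 / (9.81 * 4.2^2) = 199.8719 m^2


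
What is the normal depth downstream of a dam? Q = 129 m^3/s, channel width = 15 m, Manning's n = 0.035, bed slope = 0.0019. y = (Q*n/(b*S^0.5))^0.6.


y = (129 * 0.035 / (15 * 0.0019^0.5))^0.6 = 3.1880 m


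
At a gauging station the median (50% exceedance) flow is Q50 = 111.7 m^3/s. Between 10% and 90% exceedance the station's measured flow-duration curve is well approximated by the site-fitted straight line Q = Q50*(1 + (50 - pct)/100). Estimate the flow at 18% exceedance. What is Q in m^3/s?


Q = 111.7 * (1 + (50 - 18)/100) = 147.4440 m^3/s


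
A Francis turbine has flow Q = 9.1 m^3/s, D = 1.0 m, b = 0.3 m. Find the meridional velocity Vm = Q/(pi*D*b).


Vm = 9.1 / (pi * 1.0 * 0.3) = 9.6554 m/s


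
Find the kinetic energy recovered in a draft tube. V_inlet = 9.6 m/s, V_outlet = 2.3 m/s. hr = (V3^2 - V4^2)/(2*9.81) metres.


hr = (9.6^2 - 2.3^2) / (2*9.81) = 4.4276 m


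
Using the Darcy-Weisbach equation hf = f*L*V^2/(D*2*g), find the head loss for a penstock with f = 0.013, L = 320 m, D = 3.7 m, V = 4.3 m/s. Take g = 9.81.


hf = 0.013 * 320 * 4.3^2 / (3.7 * 2 * 9.81) = 1.0596 m


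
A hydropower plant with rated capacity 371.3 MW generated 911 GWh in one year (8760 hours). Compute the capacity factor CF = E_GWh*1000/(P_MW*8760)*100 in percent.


CF = 911 * 1000 / (371.3 * 8760) * 100 = 28.0085 %


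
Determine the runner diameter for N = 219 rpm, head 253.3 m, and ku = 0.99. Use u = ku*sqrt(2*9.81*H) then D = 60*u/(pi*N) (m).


u = 0.99 * sqrt(2*9.81*253.3) = 69.7915 m/s
D = 60 * 69.7915 / (pi * 219) = 6.0864 m


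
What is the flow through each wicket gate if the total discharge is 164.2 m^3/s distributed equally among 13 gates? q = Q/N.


q = 164.2 / 13 = 12.6308 m^3/s


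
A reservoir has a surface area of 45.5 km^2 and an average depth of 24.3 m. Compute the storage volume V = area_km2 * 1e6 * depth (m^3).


V = 45.5 * 1e6 * 24.3 = 1.1056e+09 m^3


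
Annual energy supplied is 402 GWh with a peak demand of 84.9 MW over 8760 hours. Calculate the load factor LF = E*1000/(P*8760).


LF = 402 * 1000 / (84.9 * 8760) = 0.5405


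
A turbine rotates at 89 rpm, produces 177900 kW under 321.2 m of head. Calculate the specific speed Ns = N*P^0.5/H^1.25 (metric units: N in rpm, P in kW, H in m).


Ns = 89 * 177900^0.5 / 321.2^1.25 = 27.6063


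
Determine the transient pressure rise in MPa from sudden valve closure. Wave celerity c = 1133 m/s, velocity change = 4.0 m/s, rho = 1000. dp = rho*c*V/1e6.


dp = 1000 * 1133 * 4.0 / 1e6 = 4.5320 MPa


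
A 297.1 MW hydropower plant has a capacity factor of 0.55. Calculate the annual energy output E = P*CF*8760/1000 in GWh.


E = 297.1 * 0.55 * 8760 / 1000 = 1431.4278 GWh


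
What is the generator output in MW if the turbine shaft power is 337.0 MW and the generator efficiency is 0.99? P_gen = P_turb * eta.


P_gen = 337.0 * 0.99 = 333.6300 MW


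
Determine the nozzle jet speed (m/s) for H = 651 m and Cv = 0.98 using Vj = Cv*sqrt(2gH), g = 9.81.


Vj = 0.98 * sqrt(2*9.81*651) = 110.7557 m/s


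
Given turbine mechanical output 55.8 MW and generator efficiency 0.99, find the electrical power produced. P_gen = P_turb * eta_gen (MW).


P_gen = 55.8 * 0.99 = 55.2420 MW


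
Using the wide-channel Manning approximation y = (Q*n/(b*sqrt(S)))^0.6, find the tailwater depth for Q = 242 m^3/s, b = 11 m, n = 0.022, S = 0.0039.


y = (242 * 0.022 / (11 * 0.0039^0.5))^0.6 = 3.4166 m


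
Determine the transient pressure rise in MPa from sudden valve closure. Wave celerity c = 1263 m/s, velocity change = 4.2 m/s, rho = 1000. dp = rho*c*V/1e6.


dp = 1000 * 1263 * 4.2 / 1e6 = 5.3046 MPa


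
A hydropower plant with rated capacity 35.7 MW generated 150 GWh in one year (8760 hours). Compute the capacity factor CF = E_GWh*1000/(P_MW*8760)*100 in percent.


CF = 150 * 1000 / (35.7 * 8760) * 100 = 47.9644 %


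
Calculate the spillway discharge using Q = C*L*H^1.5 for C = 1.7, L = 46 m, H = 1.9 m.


Q = 1.7 * 46 * 1.9^1.5 = 204.8034 m^3/s


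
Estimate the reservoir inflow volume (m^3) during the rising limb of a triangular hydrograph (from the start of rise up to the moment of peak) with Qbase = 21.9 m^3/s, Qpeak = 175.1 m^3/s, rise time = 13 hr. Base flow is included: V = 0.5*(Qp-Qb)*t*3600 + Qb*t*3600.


V = 0.5*(175.1 - 21.9)*13*3600 + 21.9*13*3600 = 4.6098e+06 m^3


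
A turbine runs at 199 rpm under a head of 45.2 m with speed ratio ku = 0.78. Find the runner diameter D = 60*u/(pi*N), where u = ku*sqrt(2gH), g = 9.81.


u = 0.78 * sqrt(2*9.81*45.2) = 23.2281 m/s
D = 60 * 23.2281 / (pi * 199) = 2.2293 m


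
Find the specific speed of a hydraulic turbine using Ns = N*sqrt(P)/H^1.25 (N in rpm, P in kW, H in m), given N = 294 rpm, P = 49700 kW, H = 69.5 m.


Ns = 294 * 49700^0.5 / 69.5^1.25 = 326.6213


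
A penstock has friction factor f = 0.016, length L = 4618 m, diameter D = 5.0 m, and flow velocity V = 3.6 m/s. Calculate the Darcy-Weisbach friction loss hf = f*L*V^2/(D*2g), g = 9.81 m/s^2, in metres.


hf = 0.016 * 4618 * 3.6^2 / (5.0 * 2 * 9.81) = 9.7614 m


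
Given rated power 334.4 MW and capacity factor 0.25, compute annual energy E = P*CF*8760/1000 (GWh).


E = 334.4 * 0.25 * 8760 / 1000 = 732.3360 GWh


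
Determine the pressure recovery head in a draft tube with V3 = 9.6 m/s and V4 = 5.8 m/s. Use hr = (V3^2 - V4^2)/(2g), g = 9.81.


hr = (9.6^2 - 5.8^2) / (2*9.81) = 2.9827 m


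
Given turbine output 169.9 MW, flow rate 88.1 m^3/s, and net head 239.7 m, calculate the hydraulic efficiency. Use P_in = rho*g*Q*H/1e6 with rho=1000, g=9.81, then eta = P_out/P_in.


P_in = 1000 * 9.81 * 88.1 * 239.7 / 1e6 = 207.1634 MW
eta = 169.9 / 207.1634 = 0.8201


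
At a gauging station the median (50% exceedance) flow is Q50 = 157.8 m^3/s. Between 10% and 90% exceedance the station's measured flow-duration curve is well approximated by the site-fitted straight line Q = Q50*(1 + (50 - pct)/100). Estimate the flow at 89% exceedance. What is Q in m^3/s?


Q = 157.8 * (1 + (50 - 89)/100) = 96.2580 m^3/s


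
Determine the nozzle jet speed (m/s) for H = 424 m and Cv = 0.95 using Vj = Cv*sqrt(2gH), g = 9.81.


Vj = 0.95 * sqrt(2*9.81*424) = 86.6475 m/s


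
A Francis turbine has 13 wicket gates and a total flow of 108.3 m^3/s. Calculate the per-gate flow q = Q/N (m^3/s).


q = 108.3 / 13 = 8.3308 m^3/s


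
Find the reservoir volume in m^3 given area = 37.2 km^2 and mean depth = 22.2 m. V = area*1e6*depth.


V = 37.2 * 1e6 * 22.2 = 8.2584e+08 m^3


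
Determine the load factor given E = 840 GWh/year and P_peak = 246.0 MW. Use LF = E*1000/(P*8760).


LF = 840 * 1000 / (246.0 * 8760) = 0.3898


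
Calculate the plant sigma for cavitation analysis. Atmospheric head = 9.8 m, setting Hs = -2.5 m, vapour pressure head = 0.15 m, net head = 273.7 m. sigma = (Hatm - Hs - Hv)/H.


sigma = (9.8 - (-2.5) - 0.15) / 273.7 = 0.0444


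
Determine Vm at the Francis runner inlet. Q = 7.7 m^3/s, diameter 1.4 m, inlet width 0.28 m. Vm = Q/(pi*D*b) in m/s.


Vm = 7.7 / (pi * 1.4 * 0.28) = 6.2525 m/s


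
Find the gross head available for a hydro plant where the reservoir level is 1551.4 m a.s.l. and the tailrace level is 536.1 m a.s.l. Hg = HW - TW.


Hg = 1551.4 - 536.1 = 1015.3000 m


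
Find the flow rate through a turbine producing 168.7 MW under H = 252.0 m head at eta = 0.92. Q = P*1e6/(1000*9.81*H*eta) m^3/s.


Q = 168.7 * 1e6 / (1000 * 9.81 * 252.0 * 0.92) = 74.1750 m^3/s


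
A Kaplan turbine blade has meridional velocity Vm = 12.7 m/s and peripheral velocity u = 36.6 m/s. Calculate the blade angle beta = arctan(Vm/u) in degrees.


beta = arctan(12.7 / 36.6) = 19.1365 degrees


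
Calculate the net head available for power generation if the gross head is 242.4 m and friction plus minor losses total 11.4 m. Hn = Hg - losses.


Hn = 242.4 - 11.4 = 231.0000 m


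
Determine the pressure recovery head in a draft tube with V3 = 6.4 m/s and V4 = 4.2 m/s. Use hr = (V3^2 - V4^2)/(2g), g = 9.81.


hr = (6.4^2 - 4.2^2) / (2*9.81) = 1.1886 m


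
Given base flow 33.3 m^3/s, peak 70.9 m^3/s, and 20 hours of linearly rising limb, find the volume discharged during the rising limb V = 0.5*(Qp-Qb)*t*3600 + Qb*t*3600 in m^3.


V = 0.5*(70.9 - 33.3)*20*3600 + 33.3*20*3600 = 3.7512e+06 m^3


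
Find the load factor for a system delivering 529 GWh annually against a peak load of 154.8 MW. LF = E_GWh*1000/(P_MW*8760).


LF = 529 * 1000 / (154.8 * 8760) = 0.3901


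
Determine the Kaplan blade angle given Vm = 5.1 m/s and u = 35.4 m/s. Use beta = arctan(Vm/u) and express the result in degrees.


beta = arctan(5.1 / 35.4) = 8.1981 degrees


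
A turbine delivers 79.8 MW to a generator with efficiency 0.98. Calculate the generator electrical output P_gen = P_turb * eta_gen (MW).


P_gen = 79.8 * 0.98 = 78.2040 MW


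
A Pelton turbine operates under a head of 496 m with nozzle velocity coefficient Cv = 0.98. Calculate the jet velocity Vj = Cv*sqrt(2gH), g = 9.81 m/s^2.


Vj = 0.98 * sqrt(2*9.81*496) = 96.6755 m/s


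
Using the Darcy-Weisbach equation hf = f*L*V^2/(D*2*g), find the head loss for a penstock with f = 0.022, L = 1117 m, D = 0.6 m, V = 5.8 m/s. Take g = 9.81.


hf = 0.022 * 1117 * 5.8^2 / (0.6 * 2 * 9.81) = 70.2234 m


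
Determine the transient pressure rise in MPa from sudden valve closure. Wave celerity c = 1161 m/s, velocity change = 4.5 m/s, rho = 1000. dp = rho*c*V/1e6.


dp = 1000 * 1161 * 4.5 / 1e6 = 5.2245 MPa


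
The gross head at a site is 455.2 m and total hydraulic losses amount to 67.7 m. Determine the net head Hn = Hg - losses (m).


Hn = 455.2 - 67.7 = 387.5000 m


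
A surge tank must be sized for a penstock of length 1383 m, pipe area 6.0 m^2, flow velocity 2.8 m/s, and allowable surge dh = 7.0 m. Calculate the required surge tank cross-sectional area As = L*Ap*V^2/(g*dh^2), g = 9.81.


As = 1383 * 6.0 * 2.8^2 / (9.81 * 7.0^2) = 135.3394 m^2


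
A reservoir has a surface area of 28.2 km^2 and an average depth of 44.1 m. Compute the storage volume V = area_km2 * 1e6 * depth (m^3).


V = 28.2 * 1e6 * 44.1 = 1.2436e+09 m^3


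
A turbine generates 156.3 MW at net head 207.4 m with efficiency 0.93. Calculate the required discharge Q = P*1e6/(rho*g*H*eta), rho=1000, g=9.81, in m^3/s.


Q = 156.3 * 1e6 / (1000 * 9.81 * 207.4 * 0.93) = 82.6035 m^3/s


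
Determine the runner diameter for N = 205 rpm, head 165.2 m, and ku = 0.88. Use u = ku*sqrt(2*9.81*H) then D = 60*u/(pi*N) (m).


u = 0.88 * sqrt(2*9.81*165.2) = 50.0999 m/s
D = 60 * 50.0999 / (pi * 205) = 4.6675 m


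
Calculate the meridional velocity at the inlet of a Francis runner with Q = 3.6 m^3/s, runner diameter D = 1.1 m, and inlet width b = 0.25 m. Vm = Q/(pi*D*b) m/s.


Vm = 3.6 / (pi * 1.1 * 0.25) = 4.1670 m/s


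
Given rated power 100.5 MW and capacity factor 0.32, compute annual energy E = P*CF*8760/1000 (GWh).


E = 100.5 * 0.32 * 8760 / 1000 = 281.7216 GWh


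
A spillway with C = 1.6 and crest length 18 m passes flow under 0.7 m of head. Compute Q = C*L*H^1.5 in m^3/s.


Q = 1.6 * 18 * 0.7^1.5 = 16.8671 m^3/s


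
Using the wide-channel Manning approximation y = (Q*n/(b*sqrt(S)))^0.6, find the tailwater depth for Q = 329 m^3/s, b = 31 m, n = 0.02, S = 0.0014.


y = (329 * 0.02 / (31 * 0.0014^0.5))^0.6 = 2.8332 m


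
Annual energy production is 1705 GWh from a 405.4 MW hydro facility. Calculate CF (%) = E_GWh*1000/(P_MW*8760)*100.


CF = 1705 * 1000 / (405.4 * 8760) * 100 = 48.0105 %


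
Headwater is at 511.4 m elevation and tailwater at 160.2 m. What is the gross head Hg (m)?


Hg = 511.4 - 160.2 = 351.2000 m


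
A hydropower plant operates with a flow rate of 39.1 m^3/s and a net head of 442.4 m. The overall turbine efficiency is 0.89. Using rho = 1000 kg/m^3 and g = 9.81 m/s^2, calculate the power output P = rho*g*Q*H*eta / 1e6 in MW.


P = 1000 * 9.81 * 39.1 * 442.4 * 0.89 / 1e6 = 151.0257 MW


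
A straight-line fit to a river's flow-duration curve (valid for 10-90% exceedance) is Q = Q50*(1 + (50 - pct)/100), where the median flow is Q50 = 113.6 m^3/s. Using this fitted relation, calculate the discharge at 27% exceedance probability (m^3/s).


Q = 113.6 * (1 + (50 - 27)/100) = 139.7280 m^3/s


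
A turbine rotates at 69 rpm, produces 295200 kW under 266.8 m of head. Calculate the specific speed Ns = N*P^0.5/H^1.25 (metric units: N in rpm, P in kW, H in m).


Ns = 69 * 295200^0.5 / 266.8^1.25 = 34.7676


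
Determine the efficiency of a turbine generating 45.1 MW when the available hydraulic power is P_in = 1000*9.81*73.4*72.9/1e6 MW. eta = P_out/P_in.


P_in = 1000 * 9.81 * 73.4 * 72.9 / 1e6 = 52.4919 MW
eta = 45.1 / 52.4919 = 0.8592


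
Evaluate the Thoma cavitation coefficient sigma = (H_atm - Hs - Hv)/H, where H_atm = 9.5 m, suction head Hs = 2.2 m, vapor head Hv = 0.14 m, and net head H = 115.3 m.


sigma = (9.5 - 2.2 - 0.14) / 115.3 = 0.0621


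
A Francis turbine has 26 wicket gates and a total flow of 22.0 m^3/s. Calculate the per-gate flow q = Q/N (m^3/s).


q = 22.0 / 26 = 0.8462 m^3/s


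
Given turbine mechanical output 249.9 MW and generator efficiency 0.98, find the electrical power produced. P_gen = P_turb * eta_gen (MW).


P_gen = 249.9 * 0.98 = 244.9020 MW


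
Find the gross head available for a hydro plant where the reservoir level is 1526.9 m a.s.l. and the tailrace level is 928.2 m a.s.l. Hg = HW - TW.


Hg = 1526.9 - 928.2 = 598.7000 m


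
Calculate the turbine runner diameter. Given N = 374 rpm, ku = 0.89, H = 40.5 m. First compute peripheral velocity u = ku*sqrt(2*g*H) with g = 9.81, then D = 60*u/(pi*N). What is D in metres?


u = 0.89 * sqrt(2*9.81*40.5) = 25.0881 m/s
D = 60 * 25.0881 / (pi * 374) = 1.2811 m


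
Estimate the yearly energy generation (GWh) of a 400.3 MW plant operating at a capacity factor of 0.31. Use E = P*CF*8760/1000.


E = 400.3 * 0.31 * 8760 / 1000 = 1087.0547 GWh


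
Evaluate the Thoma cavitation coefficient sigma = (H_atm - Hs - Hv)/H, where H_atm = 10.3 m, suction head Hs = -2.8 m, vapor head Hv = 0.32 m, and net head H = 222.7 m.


sigma = (10.3 - (-2.8) - 0.32) / 222.7 = 0.0574


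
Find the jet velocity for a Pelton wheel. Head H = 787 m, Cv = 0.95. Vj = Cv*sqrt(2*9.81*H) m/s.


Vj = 0.95 * sqrt(2*9.81*787) = 118.0485 m/s


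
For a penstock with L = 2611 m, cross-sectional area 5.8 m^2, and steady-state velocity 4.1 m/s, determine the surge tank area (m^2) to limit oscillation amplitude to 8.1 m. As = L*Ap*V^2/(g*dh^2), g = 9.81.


As = 2611 * 5.8 * 4.1^2 / (9.81 * 8.1^2) = 395.5155 m^2


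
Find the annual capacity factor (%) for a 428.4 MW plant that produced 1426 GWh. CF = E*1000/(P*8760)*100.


CF = 1426 * 1000 / (428.4 * 8760) * 100 = 37.9985 %


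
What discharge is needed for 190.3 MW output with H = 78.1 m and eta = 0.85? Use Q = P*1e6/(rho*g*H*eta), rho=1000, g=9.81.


Q = 190.3 * 1e6 / (1000 * 9.81 * 78.1 * 0.85) = 292.2132 m^3/s


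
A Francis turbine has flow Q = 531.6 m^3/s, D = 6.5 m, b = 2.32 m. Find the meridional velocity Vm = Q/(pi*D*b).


Vm = 531.6 / (pi * 6.5 * 2.32) = 11.2211 m/s


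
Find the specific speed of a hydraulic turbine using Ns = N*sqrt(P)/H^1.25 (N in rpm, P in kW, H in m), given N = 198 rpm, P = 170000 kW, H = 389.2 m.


Ns = 198 * 170000^0.5 / 389.2^1.25 = 47.2252


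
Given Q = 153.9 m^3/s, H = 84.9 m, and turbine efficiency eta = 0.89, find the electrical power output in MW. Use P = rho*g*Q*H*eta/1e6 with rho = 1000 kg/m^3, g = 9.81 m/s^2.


P = 1000 * 9.81 * 153.9 * 84.9 * 0.89 / 1e6 = 114.0789 MW


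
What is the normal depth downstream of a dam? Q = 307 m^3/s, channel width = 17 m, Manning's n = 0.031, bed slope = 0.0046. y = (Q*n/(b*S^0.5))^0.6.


y = (307 * 0.031 / (17 * 0.0046^0.5))^0.6 = 3.5482 m


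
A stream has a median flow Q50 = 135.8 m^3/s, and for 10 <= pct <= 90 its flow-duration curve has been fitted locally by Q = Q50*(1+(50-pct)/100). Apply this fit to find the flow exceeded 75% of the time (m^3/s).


Q = 135.8 * (1 + (50 - 75)/100) = 101.8500 m^3/s


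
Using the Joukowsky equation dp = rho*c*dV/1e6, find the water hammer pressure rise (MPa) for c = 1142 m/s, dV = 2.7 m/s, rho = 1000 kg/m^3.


dp = 1000 * 1142 * 2.7 / 1e6 = 3.0834 MPa


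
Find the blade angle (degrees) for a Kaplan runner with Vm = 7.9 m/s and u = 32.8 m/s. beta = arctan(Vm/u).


beta = arctan(7.9 / 32.8) = 13.5420 degrees


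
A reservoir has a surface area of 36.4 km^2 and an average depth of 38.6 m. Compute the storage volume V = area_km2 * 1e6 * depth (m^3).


V = 36.4 * 1e6 * 38.6 = 1.4050e+09 m^3


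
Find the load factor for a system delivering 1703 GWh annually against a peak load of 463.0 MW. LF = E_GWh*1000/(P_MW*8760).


LF = 1703 * 1000 / (463.0 * 8760) = 0.4199


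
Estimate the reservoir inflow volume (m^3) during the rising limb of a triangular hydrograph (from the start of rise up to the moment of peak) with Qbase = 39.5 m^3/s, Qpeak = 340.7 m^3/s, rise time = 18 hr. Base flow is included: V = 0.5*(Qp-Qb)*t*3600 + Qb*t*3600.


V = 0.5*(340.7 - 39.5)*18*3600 + 39.5*18*3600 = 1.2318e+07 m^3


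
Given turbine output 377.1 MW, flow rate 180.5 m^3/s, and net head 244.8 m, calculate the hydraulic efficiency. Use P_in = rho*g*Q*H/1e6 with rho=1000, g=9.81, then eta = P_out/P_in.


P_in = 1000 * 9.81 * 180.5 * 244.8 / 1e6 = 433.4686 MW
eta = 377.1 / 433.4686 = 0.8700


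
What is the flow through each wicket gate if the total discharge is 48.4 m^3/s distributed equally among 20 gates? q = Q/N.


q = 48.4 / 20 = 2.4200 m^3/s


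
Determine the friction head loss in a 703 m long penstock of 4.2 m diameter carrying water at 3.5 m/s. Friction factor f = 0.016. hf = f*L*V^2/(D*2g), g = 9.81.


hf = 0.016 * 703 * 3.5^2 / (4.2 * 2 * 9.81) = 1.6721 m


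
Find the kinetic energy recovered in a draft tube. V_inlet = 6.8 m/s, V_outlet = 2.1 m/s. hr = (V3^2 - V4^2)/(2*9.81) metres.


hr = (6.8^2 - 2.1^2) / (2*9.81) = 2.1320 m


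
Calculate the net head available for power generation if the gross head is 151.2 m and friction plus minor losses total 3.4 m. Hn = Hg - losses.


Hn = 151.2 - 3.4 = 147.8000 m


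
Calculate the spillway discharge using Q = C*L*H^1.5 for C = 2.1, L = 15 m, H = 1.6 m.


Q = 2.1 * 15 * 1.6^1.5 = 63.7515 m^3/s


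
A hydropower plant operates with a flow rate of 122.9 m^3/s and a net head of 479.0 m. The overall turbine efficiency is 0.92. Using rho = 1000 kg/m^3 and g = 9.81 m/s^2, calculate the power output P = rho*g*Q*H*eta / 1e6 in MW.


P = 1000 * 9.81 * 122.9 * 479.0 * 0.92 / 1e6 = 531.3054 MW


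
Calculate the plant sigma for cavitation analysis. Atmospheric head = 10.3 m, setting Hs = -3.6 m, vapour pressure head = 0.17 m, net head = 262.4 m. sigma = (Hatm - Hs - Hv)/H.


sigma = (10.3 - (-3.6) - 0.17) / 262.4 = 0.0523


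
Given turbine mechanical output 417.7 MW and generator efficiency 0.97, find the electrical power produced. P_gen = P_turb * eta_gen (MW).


P_gen = 417.7 * 0.97 = 405.1690 MW


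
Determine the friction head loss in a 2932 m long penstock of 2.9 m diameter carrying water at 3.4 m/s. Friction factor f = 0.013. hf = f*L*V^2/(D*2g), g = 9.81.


hf = 0.013 * 2932 * 3.4^2 / (2.9 * 2 * 9.81) = 7.7441 m


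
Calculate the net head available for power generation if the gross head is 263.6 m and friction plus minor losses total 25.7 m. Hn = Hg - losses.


Hn = 263.6 - 25.7 = 237.9000 m


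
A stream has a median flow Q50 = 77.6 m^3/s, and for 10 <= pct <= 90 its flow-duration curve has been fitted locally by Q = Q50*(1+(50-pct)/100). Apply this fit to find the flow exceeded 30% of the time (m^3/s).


Q = 77.6 * (1 + (50 - 30)/100) = 93.1200 m^3/s


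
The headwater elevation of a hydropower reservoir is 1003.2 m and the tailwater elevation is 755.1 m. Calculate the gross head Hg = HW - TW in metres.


Hg = 1003.2 - 755.1 = 248.1000 m


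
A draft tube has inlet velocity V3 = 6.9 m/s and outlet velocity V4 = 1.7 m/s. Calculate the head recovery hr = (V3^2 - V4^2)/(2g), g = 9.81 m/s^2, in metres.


hr = (6.9^2 - 1.7^2) / (2*9.81) = 2.2793 m


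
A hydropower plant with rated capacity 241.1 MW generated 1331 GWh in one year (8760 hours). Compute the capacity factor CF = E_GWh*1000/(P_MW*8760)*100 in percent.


CF = 1331 * 1000 / (241.1 * 8760) * 100 = 63.0198 %


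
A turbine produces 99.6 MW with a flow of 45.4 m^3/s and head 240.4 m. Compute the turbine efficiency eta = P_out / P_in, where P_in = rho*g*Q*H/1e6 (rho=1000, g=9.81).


P_in = 1000 * 9.81 * 45.4 * 240.4 / 1e6 = 107.0679 MW
eta = 99.6 / 107.0679 = 0.9303


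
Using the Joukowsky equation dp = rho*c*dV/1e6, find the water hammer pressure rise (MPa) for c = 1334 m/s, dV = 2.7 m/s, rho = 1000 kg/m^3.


dp = 1000 * 1334 * 2.7 / 1e6 = 3.6018 MPa


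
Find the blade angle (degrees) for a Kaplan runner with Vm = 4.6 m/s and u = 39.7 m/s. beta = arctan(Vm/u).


beta = arctan(4.6 / 39.7) = 6.6093 degrees


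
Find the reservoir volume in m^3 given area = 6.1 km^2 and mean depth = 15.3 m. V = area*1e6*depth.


V = 6.1 * 1e6 * 15.3 = 9.3330e+07 m^3


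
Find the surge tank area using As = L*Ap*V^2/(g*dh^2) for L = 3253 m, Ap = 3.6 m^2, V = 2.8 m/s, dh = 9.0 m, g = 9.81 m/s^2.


As = 3253 * 3.6 * 2.8^2 / (9.81 * 9.0^2) = 115.5443 m^2


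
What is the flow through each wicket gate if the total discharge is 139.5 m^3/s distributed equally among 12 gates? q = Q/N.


q = 139.5 / 12 = 11.6250 m^3/s


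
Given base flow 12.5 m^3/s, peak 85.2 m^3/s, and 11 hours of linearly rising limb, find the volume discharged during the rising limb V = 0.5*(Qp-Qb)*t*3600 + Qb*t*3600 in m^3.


V = 0.5*(85.2 - 12.5)*11*3600 + 12.5*11*3600 = 1.9345e+06 m^3


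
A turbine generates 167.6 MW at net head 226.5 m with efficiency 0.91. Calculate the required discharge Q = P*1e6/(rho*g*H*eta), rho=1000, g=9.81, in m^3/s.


Q = 167.6 * 1e6 / (1000 * 9.81 * 226.5 * 0.91) = 82.8887 m^3/s


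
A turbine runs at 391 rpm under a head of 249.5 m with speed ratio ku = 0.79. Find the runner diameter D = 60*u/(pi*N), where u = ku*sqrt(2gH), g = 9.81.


u = 0.79 * sqrt(2*9.81*249.5) = 55.2729 m/s
D = 60 * 55.2729 / (pi * 391) = 2.6998 m


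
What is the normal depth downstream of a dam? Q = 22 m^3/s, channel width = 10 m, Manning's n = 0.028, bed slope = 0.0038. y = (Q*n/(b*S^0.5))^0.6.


y = (22 * 0.028 / (10 * 0.0038^0.5))^0.6 = 0.9996 m


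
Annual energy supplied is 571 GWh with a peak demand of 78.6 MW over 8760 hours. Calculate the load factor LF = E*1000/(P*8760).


LF = 571 * 1000 / (78.6 * 8760) = 0.8293


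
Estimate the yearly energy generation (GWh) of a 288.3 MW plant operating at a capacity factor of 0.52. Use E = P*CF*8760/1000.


E = 288.3 * 0.52 * 8760 / 1000 = 1313.2642 GWh


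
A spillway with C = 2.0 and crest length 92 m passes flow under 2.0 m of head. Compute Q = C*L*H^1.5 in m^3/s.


Q = 2.0 * 92 * 2.0^1.5 = 520.4306 m^3/s


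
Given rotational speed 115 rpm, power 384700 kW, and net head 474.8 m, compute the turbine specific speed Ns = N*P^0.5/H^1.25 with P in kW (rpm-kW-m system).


Ns = 115 * 384700^0.5 / 474.8^1.25 = 32.1826


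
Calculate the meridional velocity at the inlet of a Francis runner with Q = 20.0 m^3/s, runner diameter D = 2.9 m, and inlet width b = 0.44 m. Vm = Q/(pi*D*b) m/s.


Vm = 20.0 / (pi * 2.9 * 0.44) = 4.9892 m/s


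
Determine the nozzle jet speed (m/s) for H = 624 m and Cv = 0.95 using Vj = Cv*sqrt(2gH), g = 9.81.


Vj = 0.95 * sqrt(2*9.81*624) = 105.1152 m/s


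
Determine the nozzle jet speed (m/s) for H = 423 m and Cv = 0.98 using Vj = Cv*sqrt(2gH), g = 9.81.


Vj = 0.98 * sqrt(2*9.81*423) = 89.2783 m/s


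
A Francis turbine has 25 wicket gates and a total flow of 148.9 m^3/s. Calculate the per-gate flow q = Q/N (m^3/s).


q = 148.9 / 25 = 5.9560 m^3/s


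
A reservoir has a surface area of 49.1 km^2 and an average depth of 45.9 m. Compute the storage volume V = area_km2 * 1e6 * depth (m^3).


V = 49.1 * 1e6 * 45.9 = 2.2537e+09 m^3


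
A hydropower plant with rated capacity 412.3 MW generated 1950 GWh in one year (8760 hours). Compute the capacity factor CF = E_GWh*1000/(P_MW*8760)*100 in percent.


CF = 1950 * 1000 / (412.3 * 8760) * 100 = 53.9905 %


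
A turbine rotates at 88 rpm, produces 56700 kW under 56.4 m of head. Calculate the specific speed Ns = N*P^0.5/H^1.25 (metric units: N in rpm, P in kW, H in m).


Ns = 88 * 56700^0.5 / 56.4^1.25 = 135.5737


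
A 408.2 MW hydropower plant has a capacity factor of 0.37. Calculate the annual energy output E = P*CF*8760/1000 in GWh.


E = 408.2 * 0.37 * 8760 / 1000 = 1323.0578 GWh


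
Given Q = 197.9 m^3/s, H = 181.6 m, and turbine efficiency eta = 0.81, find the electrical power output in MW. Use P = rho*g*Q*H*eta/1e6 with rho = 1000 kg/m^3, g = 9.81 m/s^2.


P = 1000 * 9.81 * 197.9 * 181.6 * 0.81 / 1e6 = 285.5720 MW


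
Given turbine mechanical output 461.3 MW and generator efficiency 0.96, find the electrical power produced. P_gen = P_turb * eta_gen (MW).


P_gen = 461.3 * 0.96 = 442.8480 MW


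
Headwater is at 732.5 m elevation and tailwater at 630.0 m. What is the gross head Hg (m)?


Hg = 732.5 - 630.0 = 102.5000 m


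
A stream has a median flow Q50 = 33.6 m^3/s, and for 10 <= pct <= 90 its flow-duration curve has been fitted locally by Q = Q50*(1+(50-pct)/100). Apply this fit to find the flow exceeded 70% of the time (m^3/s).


Q = 33.6 * (1 + (50 - 70)/100) = 26.8800 m^3/s


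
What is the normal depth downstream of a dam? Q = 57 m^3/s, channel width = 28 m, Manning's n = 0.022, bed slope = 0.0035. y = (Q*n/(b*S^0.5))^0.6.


y = (57 * 0.022 / (28 * 0.0035^0.5))^0.6 = 0.8462 m


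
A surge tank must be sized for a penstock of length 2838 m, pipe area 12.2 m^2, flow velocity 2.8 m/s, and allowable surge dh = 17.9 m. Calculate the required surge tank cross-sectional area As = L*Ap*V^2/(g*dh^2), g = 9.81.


As = 2838 * 12.2 * 2.8^2 / (9.81 * 17.9^2) = 86.3601 m^2


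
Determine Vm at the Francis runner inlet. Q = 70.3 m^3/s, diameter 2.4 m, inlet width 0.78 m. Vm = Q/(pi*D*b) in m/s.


Vm = 70.3 / (pi * 2.4 * 0.78) = 11.9536 m/s


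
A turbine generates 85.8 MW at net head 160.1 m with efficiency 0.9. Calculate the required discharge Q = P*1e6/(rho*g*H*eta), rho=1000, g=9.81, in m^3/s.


Q = 85.8 * 1e6 / (1000 * 9.81 * 160.1 * 0.9) = 60.6994 m^3/s


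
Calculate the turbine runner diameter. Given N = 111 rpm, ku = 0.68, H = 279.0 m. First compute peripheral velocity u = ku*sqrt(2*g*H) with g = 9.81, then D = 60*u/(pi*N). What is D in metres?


u = 0.68 * sqrt(2*9.81*279.0) = 50.3107 m/s
D = 60 * 50.3107 / (pi * 111) = 8.6564 m


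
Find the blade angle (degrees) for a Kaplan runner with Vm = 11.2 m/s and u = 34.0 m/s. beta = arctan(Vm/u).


beta = arctan(11.2 / 34.0) = 18.2325 degrees


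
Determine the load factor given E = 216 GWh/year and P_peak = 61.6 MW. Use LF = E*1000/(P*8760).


LF = 216 * 1000 / (61.6 * 8760) = 0.4003


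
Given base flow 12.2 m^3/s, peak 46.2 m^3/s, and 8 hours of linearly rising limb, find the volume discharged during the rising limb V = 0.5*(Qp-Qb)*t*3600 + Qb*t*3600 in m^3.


V = 0.5*(46.2 - 12.2)*8*3600 + 12.2*8*3600 = 840960.0000 m^3


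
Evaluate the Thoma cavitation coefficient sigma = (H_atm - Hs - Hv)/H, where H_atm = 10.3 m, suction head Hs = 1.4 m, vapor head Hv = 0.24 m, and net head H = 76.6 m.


sigma = (10.3 - 1.4 - 0.24) / 76.6 = 0.1131


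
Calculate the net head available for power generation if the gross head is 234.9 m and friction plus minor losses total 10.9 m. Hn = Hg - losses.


Hn = 234.9 - 10.9 = 224.0000 m


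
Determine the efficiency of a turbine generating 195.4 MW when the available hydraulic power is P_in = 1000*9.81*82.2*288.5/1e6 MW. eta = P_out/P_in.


P_in = 1000 * 9.81 * 82.2 * 288.5 / 1e6 = 232.6412 MW
eta = 195.4 / 232.6412 = 0.8399


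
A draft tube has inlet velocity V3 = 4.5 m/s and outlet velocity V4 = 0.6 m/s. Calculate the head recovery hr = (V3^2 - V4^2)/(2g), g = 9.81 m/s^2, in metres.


hr = (4.5^2 - 0.6^2) / (2*9.81) = 1.0138 m


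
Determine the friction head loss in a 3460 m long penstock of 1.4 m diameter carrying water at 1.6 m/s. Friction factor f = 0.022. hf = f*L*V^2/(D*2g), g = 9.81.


hf = 0.022 * 3460 * 1.6^2 / (1.4 * 2 * 9.81) = 7.0943 m


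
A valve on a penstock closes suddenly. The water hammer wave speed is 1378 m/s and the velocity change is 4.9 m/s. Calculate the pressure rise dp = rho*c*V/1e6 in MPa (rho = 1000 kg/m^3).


dp = 1000 * 1378 * 4.9 / 1e6 = 6.7522 MPa


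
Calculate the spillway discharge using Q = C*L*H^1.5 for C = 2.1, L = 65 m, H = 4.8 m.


Q = 2.1 * 65 * 4.8^1.5 = 1435.4713 m^3/s


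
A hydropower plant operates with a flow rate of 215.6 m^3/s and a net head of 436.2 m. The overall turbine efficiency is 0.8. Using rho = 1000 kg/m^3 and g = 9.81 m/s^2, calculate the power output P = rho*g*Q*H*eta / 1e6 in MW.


P = 1000 * 9.81 * 215.6 * 436.2 * 0.8 / 1e6 = 738.0630 MW


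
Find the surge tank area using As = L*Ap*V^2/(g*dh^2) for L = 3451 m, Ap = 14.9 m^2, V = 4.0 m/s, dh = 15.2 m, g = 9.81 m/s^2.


As = 3451 * 14.9 * 4.0^2 / (9.81 * 15.2^2) = 362.9903 m^2


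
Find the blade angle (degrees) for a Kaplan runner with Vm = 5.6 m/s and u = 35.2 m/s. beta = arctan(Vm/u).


beta = arctan(5.6 / 35.2) = 9.0395 degrees


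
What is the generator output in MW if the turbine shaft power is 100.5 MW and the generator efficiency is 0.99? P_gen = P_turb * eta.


P_gen = 100.5 * 0.99 = 99.4950 MW


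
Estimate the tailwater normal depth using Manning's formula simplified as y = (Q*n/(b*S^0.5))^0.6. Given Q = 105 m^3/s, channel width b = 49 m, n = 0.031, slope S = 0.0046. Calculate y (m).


y = (105 * 0.031 / (49 * 0.0046^0.5))^0.6 = 0.9876 m


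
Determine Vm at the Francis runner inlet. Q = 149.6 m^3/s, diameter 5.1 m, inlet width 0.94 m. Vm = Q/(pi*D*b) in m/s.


Vm = 149.6 / (pi * 5.1 * 0.94) = 9.9331 m/s


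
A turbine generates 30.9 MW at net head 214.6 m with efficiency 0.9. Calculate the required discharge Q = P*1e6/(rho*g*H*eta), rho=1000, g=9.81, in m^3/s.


Q = 30.9 * 1e6 / (1000 * 9.81 * 214.6 * 0.9) = 16.3086 m^3/s


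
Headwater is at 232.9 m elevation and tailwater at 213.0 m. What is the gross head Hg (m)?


Hg = 232.9 - 213.0 = 19.9000 m


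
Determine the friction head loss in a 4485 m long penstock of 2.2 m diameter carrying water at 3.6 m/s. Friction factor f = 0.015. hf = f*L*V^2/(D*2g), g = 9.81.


hf = 0.015 * 4485 * 3.6^2 / (2.2 * 2 * 9.81) = 20.1993 m


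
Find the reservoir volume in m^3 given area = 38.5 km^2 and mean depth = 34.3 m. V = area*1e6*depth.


V = 38.5 * 1e6 * 34.3 = 1.3206e+09 m^3


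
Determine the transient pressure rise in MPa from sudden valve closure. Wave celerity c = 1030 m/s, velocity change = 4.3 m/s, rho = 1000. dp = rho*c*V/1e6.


dp = 1000 * 1030 * 4.3 / 1e6 = 4.4290 MPa


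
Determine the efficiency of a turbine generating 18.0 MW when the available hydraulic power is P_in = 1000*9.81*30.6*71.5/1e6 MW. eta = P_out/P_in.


P_in = 1000 * 9.81 * 30.6 * 71.5 / 1e6 = 21.4633 MW
eta = 18.0 / 21.4633 = 0.8386


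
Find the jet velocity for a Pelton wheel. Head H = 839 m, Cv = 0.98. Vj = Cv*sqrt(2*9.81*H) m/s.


Vj = 0.98 * sqrt(2*9.81*839) = 125.7351 m/s


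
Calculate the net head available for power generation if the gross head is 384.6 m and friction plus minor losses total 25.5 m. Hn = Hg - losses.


Hn = 384.6 - 25.5 = 359.1000 m


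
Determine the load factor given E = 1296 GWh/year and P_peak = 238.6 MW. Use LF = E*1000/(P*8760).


LF = 1296 * 1000 / (238.6 * 8760) = 0.6201


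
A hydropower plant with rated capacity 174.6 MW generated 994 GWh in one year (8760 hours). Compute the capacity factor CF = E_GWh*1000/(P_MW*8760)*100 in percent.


CF = 994 * 1000 / (174.6 * 8760) * 100 = 64.9887 %


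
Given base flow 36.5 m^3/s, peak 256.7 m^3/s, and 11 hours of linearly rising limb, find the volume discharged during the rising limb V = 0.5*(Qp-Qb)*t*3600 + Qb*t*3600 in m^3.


V = 0.5*(256.7 - 36.5)*11*3600 + 36.5*11*3600 = 5.8054e+06 m^3


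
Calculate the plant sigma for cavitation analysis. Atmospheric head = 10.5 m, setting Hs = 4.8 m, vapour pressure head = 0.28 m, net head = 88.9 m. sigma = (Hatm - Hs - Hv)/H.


sigma = (10.5 - 4.8 - 0.28) / 88.9 = 0.0610


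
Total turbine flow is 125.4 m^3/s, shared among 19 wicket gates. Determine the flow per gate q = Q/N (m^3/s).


q = 125.4 / 19 = 6.6000 m^3/s


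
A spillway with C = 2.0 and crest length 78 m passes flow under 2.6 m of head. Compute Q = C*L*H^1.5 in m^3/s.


Q = 2.0 * 78 * 2.6^1.5 = 654.0103 m^3/s


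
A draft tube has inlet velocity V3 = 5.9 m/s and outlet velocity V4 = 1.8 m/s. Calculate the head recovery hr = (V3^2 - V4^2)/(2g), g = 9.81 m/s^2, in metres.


hr = (5.9^2 - 1.8^2) / (2*9.81) = 1.6091 m


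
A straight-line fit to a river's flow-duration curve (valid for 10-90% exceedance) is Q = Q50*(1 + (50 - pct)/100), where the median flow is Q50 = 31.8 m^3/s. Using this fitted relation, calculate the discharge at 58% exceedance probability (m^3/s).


Q = 31.8 * (1 + (50 - 58)/100) = 29.2560 m^3/s


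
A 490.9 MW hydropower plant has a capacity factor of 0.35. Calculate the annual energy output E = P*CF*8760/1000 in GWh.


E = 490.9 * 0.35 * 8760 / 1000 = 1505.0994 GWh


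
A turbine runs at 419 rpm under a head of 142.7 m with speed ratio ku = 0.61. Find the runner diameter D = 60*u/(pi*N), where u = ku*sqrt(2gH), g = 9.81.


u = 0.61 * sqrt(2*9.81*142.7) = 32.2769 m/s
D = 60 * 32.2769 / (pi * 419) = 1.4712 m


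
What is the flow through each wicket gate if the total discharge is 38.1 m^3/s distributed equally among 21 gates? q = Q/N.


q = 38.1 / 21 = 1.8143 m^3/s


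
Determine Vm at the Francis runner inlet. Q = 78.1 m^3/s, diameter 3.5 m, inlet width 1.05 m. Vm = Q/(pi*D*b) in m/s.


Vm = 78.1 / (pi * 3.5 * 1.05) = 6.7646 m/s


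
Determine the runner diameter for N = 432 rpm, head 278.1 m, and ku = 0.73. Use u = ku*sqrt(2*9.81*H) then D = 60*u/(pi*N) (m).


u = 0.73 * sqrt(2*9.81*278.1) = 53.9229 m/s
D = 60 * 53.9229 / (pi * 432) = 2.3839 m


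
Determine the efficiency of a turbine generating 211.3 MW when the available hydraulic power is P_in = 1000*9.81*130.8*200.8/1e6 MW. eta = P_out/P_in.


P_in = 1000 * 9.81 * 130.8 * 200.8 / 1e6 = 257.6561 MW
eta = 211.3 / 257.6561 = 0.8201


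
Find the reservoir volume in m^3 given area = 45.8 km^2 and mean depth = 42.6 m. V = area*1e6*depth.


V = 45.8 * 1e6 * 42.6 = 1.9511e+09 m^3


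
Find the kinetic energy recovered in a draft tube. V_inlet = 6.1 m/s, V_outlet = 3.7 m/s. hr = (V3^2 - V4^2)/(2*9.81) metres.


hr = (6.1^2 - 3.7^2) / (2*9.81) = 1.1988 m


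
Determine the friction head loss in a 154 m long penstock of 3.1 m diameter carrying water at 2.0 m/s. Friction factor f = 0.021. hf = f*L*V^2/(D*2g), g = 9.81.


hf = 0.021 * 154 * 2.0^2 / (3.1 * 2 * 9.81) = 0.2127 m


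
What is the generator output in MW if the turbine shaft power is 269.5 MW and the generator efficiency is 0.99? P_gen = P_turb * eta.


P_gen = 269.5 * 0.99 = 266.8050 MW


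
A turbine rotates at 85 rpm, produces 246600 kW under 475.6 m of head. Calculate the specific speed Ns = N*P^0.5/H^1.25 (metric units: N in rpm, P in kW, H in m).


Ns = 85 * 246600^0.5 / 475.6^1.25 = 19.0048


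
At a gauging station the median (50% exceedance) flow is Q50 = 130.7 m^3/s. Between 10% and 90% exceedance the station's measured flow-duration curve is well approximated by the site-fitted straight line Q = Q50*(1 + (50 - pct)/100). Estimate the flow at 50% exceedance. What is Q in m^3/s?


Q = 130.7 * (1 + (50 - 50)/100) = 130.7000 m^3/s


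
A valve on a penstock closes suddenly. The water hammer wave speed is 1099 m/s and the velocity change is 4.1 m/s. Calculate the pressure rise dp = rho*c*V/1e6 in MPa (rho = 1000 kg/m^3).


dp = 1000 * 1099 * 4.1 / 1e6 = 4.5059 MPa


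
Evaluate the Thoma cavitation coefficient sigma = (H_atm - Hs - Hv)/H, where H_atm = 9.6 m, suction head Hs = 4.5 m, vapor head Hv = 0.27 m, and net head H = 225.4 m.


sigma = (9.6 - 4.5 - 0.27) / 225.4 = 0.0214


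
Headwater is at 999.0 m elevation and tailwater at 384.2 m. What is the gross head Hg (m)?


Hg = 999.0 - 384.2 = 614.8000 m


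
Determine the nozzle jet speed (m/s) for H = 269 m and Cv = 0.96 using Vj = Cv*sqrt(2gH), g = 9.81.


Vj = 0.96 * sqrt(2*9.81*269) = 69.7424 m/s


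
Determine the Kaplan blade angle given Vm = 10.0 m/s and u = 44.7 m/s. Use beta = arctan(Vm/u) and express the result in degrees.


beta = arctan(10.0 / 44.7) = 12.6102 degrees


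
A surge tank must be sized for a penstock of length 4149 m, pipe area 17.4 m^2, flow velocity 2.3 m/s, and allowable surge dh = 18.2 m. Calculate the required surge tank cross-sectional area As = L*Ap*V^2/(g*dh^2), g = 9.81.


As = 4149 * 17.4 * 2.3^2 / (9.81 * 18.2^2) = 117.5267 m^2


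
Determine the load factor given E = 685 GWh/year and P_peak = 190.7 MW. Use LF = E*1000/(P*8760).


LF = 685 * 1000 / (190.7 * 8760) = 0.4100


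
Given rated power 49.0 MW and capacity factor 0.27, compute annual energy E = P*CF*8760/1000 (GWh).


E = 49.0 * 0.27 * 8760 / 1000 = 115.8948 GWh


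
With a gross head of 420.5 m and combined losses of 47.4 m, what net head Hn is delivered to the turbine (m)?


Hn = 420.5 - 47.4 = 373.1000 m


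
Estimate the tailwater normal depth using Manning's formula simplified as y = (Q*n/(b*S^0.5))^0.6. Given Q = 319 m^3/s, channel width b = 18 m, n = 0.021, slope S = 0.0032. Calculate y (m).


y = (319 * 0.021 / (18 * 0.0032^0.5))^0.6 = 3.0967 m


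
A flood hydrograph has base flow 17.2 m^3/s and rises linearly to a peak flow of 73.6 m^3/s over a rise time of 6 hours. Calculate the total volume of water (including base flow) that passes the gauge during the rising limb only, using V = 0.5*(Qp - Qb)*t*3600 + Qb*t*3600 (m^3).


V = 0.5*(73.6 - 17.2)*6*3600 + 17.2*6*3600 = 980640.0000 m^3


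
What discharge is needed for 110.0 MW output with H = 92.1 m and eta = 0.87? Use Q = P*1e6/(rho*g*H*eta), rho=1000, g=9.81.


Q = 110.0 * 1e6 / (1000 * 9.81 * 92.1 * 0.87) = 139.9409 m^3/s


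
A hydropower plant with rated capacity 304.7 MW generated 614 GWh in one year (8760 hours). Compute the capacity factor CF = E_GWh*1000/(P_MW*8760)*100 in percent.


CF = 614 * 1000 / (304.7 * 8760) * 100 = 23.0034 %


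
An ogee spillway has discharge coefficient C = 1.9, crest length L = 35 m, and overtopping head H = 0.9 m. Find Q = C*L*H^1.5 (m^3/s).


Q = 1.9 * 35 * 0.9^1.5 = 56.7787 m^3/s


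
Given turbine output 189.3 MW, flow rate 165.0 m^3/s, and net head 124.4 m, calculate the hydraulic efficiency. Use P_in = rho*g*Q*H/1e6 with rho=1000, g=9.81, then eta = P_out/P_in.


P_in = 1000 * 9.81 * 165.0 * 124.4 / 1e6 = 201.3601 MW
eta = 189.3 / 201.3601 = 0.9401


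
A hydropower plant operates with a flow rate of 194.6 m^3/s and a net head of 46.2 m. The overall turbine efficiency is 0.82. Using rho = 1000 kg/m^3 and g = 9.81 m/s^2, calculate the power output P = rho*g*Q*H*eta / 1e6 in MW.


P = 1000 * 9.81 * 194.6 * 46.2 * 0.82 / 1e6 = 72.3215 MW
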